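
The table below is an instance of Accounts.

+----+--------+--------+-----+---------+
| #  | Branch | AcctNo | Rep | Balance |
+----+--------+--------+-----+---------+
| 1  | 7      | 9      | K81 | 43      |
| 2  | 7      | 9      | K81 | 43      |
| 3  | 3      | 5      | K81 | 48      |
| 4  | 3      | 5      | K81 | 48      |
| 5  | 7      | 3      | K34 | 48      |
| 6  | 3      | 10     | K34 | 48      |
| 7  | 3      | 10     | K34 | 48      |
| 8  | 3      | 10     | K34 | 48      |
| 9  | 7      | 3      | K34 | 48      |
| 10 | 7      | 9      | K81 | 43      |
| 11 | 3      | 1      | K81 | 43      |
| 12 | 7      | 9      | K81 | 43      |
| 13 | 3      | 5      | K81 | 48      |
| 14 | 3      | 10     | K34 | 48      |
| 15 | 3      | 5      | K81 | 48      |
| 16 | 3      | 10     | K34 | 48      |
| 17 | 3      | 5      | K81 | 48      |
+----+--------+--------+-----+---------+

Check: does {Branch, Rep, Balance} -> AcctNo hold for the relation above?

(Branch=7, Rep=K81, Balance=43): rows 1, 2, 10, 12 → AcctNo = 9, 9, 9, 9 ✓
(Branch=3, Rep=K81, Balance=48): rows 3, 4, 13, 15, 17 → AcctNo = 5, 5, 5, 5, 5 ✓
(Branch=7, Rep=K34, Balance=48): rows 5, 9 → AcctNo = 3, 3 ✓
(Branch=3, Rep=K34, Balance=48): rows 6, 7, 8, 14, 16 → AcctNo = 10, 10, 10, 10, 10 ✓
(Branch=3, Rep=K81, Balance=43): row 11 → AcctNo = 1 ✓
Every {Branch, Rep, Balance} value is associated with a single AcctNo value, so {Branch, Rep, Balance} -> AcctNo holds.

Yes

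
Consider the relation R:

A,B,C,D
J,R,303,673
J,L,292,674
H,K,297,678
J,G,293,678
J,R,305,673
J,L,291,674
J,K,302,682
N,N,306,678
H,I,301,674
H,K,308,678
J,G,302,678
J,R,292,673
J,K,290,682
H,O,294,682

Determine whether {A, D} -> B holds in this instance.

Yes

(A=J, D=673): 3 rows → B = R, R, R ✓
(A=J, D=674): 2 rows → B = L, L ✓
(A=H, D=678): 2 rows → B = K, K ✓
(A=J, D=678): 2 rows → B = G, G ✓
(A=J, D=682): 2 rows → B = K, K ✓
(A=N, D=678): 1 row → B = N ✓
(A=H, D=674): 1 row → B = I ✓
(A=H, D=682): 1 row → B = O ✓
Every {A, D} value is associated with a single B value, so {A, D} -> B holds.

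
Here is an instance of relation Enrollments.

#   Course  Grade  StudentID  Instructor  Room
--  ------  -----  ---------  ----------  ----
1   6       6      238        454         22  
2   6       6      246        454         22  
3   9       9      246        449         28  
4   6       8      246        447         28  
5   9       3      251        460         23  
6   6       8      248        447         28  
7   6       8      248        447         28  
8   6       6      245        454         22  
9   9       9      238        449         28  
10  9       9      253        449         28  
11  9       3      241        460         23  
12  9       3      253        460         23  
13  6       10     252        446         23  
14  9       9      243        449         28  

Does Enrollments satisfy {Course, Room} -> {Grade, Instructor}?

Yes

(Course=6, Room=22): rows 1, 2, 8 → {Grade,Instructor} = (6, 454), (6, 454), (6, 454) ✓
(Course=9, Room=28): rows 3, 9, 10, 14 → {Grade,Instructor} = (9, 449), (9, 449), (9, 449), (9, 449) ✓
(Course=6, Room=28): rows 4, 6, 7 → {Grade,Instructor} = (8, 447), (8, 447), (8, 447) ✓
(Course=9, Room=23): rows 5, 11, 12 → {Grade,Instructor} = (3, 460), (3, 460), (3, 460) ✓
(Course=6, Room=23): row 13 → {Grade,Instructor} = (10, 446) ✓
Every {Course, Room} value is associated with a single {Grade, Instructor} value, so {Course, Room} -> {Grade, Instructor} holds.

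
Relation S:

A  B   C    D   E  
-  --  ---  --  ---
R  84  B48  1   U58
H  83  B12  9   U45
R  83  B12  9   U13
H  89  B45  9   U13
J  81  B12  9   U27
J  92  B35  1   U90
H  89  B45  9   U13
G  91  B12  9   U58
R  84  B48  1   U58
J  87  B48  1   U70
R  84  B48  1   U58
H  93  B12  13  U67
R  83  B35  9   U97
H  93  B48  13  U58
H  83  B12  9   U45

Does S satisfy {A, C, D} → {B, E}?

Yes

(A=R, C=B48, D=1): 3 rows → {B,E} = (84, U58), (84, U58), (84, U58) ✓
(A=H, C=B12, D=9): 2 rows → {B,E} = (83, U45), (83, U45) ✓
(A=R, C=B12, D=9): 1 row → {B,E} = (83, U13) ✓
(A=H, C=B45, D=9): 2 rows → {B,E} = (89, U13), (89, U13) ✓
(A=J, C=B12, D=9): 1 row → {B,E} = (81, U27) ✓
(A=J, C=B35, D=1): 1 row → {B,E} = (92, U90) ✓
(A=G, C=B12, D=9): 1 row → {B,E} = (91, U58) ✓
(A=J, C=B48, D=1): 1 row → {B,E} = (87, U70) ✓
(A=H, C=B12, D=13): 1 row → {B,E} = (93, U67) ✓
(A=R, C=B35, D=9): 1 row → {B,E} = (83, U97) ✓
(A=H, C=B48, D=13): 1 row → {B,E} = (93, U58) ✓
Every {A, C, D} value is associated with a single {B, E} value, so {A, C, D} → {B, E} holds.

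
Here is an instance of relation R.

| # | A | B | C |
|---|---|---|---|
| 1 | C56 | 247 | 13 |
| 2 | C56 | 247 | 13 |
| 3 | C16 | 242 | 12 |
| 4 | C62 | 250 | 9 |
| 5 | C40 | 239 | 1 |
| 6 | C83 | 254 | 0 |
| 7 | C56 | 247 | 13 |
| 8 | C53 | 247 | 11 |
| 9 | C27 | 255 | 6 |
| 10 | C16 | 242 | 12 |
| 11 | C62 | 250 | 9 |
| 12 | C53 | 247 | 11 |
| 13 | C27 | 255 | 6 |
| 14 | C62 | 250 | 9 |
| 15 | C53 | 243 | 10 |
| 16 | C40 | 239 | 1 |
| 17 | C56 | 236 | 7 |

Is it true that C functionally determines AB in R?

C=13: rows 1, 2, 7 → {A,B} = (C56, 247), (C56, 247), (C56, 247) ✓
C=12: rows 3, 10 → {A,B} = (C16, 242), (C16, 242) ✓
C=9: rows 4, 11, 14 → {A,B} = (C62, 250), (C62, 250), (C62, 250) ✓
C=1: rows 5, 16 → {A,B} = (C40, 239), (C40, 239) ✓
C=0: row 6 → {A,B} = (C83, 254) ✓
C=11: rows 8, 12 → {A,B} = (C53, 247), (C53, 247) ✓
C=6: rows 9, 13 → {A,B} = (C27, 255), (C27, 255) ✓
C=10: row 15 → {A,B} = (C53, 243) ✓
C=7: row 17 → {A,B} = (C56, 236) ✓
Every C value is associated with a single AB value, so C → AB holds.

Yes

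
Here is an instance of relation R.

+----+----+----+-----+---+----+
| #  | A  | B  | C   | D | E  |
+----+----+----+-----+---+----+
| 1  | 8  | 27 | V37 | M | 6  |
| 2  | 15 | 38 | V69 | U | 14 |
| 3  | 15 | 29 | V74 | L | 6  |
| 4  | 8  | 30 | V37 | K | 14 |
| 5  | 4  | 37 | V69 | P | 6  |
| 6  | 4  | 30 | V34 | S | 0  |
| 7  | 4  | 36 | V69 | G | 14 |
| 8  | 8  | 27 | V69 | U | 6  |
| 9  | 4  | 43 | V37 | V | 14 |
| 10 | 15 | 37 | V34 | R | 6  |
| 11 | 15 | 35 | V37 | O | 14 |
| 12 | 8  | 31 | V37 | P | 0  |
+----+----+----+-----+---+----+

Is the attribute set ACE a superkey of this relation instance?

All 12 rows have distinct ACE values, so ACE → (all attributes) holds and ACE is a superkey.

Yes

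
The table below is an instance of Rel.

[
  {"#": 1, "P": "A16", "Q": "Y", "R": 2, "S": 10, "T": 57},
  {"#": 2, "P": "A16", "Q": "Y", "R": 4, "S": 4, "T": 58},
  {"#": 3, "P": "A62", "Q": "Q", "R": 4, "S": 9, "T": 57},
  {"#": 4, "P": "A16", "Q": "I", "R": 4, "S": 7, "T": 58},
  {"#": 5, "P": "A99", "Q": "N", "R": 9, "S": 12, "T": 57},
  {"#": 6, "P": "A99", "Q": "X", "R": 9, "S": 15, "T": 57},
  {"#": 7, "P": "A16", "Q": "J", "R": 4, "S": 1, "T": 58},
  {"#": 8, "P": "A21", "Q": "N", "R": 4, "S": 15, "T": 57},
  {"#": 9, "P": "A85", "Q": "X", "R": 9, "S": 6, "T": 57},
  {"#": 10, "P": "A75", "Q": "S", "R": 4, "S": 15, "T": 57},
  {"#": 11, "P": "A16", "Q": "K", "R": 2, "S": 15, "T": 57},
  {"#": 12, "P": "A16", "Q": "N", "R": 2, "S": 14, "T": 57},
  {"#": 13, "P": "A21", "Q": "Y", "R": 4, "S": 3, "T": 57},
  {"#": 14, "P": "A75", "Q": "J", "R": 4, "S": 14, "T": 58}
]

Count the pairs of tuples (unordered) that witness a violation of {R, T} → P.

10

(R=2, T=57): all 3 rows agree on P — 0 pairs.
(R=4, T=58): violating pairs (2,14), (4,14), (7,14) — 3 pairs.
(R=4, T=57): violating pairs (3,8), (3,10), (3,13), (8,10), (10,13) — 5 pairs.
(R=9, T=57): violating pairs (5,9), (6,9) — 2 pairs.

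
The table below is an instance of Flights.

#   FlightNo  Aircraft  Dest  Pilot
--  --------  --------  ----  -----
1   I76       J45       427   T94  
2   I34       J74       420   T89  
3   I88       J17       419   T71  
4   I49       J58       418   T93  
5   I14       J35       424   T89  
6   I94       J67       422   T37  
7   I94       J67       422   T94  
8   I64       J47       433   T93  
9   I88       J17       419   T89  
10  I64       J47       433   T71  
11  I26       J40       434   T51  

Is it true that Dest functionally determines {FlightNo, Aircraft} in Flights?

Dest=427: row 1 → {FlightNo,Aircraft} = (I76, J45) ✓
Dest=420: row 2 → {FlightNo,Aircraft} = (I34, J74) ✓
Dest=419: rows 3, 9 → {FlightNo,Aircraft} = (I88, J17), (I88, J17) ✓
Dest=418: row 4 → {FlightNo,Aircraft} = (I49, J58) ✓
Dest=424: row 5 → {FlightNo,Aircraft} = (I14, J35) ✓
Dest=422: rows 6, 7 → {FlightNo,Aircraft} = (I94, J67), (I94, J67) ✓
Dest=433: rows 8, 10 → {FlightNo,Aircraft} = (I64, J47), (I64, J47) ✓
Dest=434: row 11 → {FlightNo,Aircraft} = (I26, J40) ✓
Every Dest value is associated with a single {FlightNo, Aircraft} value, so Dest -> {FlightNo, Aircraft} holds.

Yes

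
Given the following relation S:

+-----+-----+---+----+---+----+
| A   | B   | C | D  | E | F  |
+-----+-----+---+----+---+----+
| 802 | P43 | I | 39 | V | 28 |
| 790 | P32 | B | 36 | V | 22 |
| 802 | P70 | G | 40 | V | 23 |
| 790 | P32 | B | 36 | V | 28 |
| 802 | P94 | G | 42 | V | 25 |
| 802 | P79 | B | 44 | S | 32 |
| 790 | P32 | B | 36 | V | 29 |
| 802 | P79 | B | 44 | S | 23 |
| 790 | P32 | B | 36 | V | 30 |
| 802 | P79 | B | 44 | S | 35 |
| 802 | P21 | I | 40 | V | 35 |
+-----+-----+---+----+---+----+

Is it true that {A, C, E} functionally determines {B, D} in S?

(A=802, C=I, E=V): 2 rows → {B,D} takes values {(P43, 39), (P21, 40)} — violation
(A=790, C=B, E=V): 4 rows → {B,D} = (P32, 36), (P32, 36), (P32, 36), (P32, 36) ✓
(A=802, C=G, E=V): 2 rows → {B,D} takes values {(P70, 40), (P94, 42)} — violation
(A=802, C=B, E=S): 3 rows → {B,D} = (P79, 44), (P79, 44), (P79, 44) ✓
Two rows agree on {A, C, E} but differ on {B, D}, so {A, C, E} → {B, D} does not hold.

No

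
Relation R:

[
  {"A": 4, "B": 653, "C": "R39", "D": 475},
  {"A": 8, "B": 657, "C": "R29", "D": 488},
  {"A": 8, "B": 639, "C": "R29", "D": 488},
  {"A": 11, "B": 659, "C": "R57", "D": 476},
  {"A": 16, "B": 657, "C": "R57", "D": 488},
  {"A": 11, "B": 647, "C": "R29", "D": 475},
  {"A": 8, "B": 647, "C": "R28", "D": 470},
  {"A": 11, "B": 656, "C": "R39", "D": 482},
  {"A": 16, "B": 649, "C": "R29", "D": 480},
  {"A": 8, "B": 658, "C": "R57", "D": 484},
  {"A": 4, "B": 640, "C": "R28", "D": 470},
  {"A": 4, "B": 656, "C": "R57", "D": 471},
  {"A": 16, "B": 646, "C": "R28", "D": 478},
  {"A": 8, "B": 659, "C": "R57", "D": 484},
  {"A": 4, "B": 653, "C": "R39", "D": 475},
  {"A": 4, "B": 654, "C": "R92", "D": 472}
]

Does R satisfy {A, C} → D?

Yes

(A=4, C=R39): 2 rows → D = 475, 475 ✓
(A=8, C=R29): 2 rows → D = 488, 488 ✓
(A=11, C=R57): 1 row → D = 476 ✓
(A=16, C=R57): 1 row → D = 488 ✓
(A=11, C=R29): 1 row → D = 475 ✓
(A=8, C=R28): 1 row → D = 470 ✓
(A=11, C=R39): 1 row → D = 482 ✓
(A=16, C=R29): 1 row → D = 480 ✓
(A=8, C=R57): 2 rows → D = 484, 484 ✓
(A=4, C=R28): 1 row → D = 470 ✓
(A=4, C=R57): 1 row → D = 471 ✓
(A=16, C=R28): 1 row → D = 478 ✓
(A=4, C=R92): 1 row → D = 472 ✓
Every {A, C} value is associated with a single D value, so {A, C} → D holds.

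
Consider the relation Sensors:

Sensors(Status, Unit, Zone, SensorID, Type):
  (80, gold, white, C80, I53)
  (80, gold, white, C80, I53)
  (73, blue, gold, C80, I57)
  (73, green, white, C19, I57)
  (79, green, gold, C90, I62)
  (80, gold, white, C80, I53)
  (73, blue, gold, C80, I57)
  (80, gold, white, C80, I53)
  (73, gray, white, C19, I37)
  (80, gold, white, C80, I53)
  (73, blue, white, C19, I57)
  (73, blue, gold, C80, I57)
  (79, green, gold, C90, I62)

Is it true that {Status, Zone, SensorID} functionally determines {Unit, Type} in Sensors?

(Status=80, Zone=white, SensorID=C80): 5 rows → {Unit,Type} = (gold, I53), (gold, I53), (gold, I53), (gold, I53), (gold, I53) ✓
(Status=73, Zone=gold, SensorID=C80): 3 rows → {Unit,Type} = (blue, I57), (blue, I57), (blue, I57) ✓
(Status=73, Zone=white, SensorID=C19): 3 rows → {Unit,Type} takes values {(green, I57), (gray, I37), (blue, I57)} — violation
(Status=79, Zone=gold, SensorID=C90): 2 rows → {Unit,Type} = (green, I62), (green, I62) ✓
Two rows agree on {Status, Zone, SensorID} but differ on {Unit, Type}, so {Status, Zone, SensorID} -> {Unit, Type} does not hold.

No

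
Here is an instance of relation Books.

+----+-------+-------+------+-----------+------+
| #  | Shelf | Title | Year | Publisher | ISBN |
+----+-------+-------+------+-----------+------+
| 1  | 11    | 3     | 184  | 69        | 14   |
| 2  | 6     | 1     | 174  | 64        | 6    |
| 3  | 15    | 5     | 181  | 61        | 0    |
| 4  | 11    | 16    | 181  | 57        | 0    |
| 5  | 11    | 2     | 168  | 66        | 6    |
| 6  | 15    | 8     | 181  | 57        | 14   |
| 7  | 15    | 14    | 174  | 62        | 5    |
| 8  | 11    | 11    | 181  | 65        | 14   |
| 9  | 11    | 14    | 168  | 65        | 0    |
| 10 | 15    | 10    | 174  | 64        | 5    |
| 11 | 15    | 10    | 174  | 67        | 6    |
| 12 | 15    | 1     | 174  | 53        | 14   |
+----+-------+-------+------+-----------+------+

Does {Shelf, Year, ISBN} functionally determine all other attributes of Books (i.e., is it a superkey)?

Rows 7 and 10 have the same {Shelf, Year, ISBN} value (Shelf=15, Year=174, ISBN=5) but are distinct tuples, so {Shelf, Year, ISBN} does not determine every attribute — not a superkey.

No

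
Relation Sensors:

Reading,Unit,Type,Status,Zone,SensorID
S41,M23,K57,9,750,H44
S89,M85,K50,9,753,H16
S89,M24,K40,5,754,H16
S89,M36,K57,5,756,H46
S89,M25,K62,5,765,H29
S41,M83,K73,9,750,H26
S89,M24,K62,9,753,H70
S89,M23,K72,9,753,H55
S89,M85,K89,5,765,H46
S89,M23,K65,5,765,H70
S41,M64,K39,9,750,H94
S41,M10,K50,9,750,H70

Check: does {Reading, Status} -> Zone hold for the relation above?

(Reading=S41, Status=9): 4 rows → Zone = 750, 750, 750, 750 ✓
(Reading=S89, Status=9): 3 rows → Zone = 753, 753, 753 ✓
(Reading=S89, Status=5): 5 rows → Zone takes values {754, 756, 765} — violation
Two rows agree on {Reading, Status} but differ on Zone, so {Reading, Status} -> Zone does not hold.

No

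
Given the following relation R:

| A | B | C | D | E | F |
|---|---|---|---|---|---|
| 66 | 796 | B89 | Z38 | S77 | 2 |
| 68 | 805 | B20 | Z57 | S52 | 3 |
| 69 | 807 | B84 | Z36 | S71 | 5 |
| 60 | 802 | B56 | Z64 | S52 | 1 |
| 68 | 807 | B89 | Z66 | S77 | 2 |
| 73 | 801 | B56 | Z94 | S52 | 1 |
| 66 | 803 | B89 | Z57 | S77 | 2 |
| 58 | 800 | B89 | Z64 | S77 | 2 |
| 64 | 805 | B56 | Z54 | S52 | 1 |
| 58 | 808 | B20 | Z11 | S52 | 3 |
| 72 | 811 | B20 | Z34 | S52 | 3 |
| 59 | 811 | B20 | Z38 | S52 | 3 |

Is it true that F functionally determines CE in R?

F=2: 4 rows → {C,E} = (B89, S77), (B89, S77), (B89, S77), (B89, S77) ✓
F=3: 4 rows → {C,E} = (B20, S52), (B20, S52), (B20, S52), (B20, S52) ✓
F=5: 1 row → {C,E} = (B84, S71) ✓
F=1: 3 rows → {C,E} = (B56, S52), (B56, S52), (B56, S52) ✓
Every F value is associated with a single CE value, so F -> CE holds.

Yes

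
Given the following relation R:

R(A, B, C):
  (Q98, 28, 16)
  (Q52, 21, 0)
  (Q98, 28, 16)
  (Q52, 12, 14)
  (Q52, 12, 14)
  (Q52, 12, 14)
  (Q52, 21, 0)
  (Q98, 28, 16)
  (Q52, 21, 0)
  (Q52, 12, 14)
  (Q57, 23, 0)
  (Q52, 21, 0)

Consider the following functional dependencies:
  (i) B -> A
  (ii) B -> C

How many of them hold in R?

(i) B -> A: every LHS value maps to a single RHS value — holds.
(ii) B -> C: every LHS value maps to a single RHS value — holds.
2 of the 2 dependencies hold.

2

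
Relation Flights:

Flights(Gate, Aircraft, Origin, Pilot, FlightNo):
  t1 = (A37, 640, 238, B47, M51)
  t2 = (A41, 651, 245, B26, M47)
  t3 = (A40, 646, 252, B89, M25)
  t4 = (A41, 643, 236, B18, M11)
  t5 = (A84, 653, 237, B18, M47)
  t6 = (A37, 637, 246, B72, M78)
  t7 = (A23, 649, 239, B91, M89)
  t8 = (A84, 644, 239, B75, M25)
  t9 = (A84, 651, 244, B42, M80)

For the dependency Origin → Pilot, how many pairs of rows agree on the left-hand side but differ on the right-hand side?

1

Origin=239: violating pairs (7,8) — 1 pair.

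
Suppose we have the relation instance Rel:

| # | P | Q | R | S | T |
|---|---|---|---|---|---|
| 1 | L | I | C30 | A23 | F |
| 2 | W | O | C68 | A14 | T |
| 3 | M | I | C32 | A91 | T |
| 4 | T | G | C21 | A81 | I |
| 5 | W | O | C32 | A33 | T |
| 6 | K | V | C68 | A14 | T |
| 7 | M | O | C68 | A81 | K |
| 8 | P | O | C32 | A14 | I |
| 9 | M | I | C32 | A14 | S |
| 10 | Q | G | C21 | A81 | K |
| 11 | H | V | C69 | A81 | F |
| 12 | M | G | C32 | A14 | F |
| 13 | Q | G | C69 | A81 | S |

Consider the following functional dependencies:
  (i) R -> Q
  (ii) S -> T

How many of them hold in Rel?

0

(i) R -> Q: R=C68: rows 2, 6, 7 → Q takes values {O, V} — violation; R=C32: rows 3, 5, 8, 9, 12 → Q takes values {I, O, G} — violation; R=C69: rows 11, 13 → Q takes values {V, G} — violation — fails.
(ii) S -> T: S=A14: rows 2, 6, 8, 9, 12 → T takes values {T, I, S, F} — violation; S=A81: rows 4, 7, 10, 11, 13 → T takes values {I, K, F, S} — violation — fails.
None of the 2 dependencies hold.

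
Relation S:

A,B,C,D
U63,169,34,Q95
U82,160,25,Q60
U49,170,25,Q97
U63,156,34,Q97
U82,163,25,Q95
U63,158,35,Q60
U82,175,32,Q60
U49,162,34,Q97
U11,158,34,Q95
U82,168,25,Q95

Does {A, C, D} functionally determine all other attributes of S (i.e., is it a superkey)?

No

Two distinct rows share (A=U82, C=25, D=Q95), so {A, C, D} does not determine every attribute — not a superkey.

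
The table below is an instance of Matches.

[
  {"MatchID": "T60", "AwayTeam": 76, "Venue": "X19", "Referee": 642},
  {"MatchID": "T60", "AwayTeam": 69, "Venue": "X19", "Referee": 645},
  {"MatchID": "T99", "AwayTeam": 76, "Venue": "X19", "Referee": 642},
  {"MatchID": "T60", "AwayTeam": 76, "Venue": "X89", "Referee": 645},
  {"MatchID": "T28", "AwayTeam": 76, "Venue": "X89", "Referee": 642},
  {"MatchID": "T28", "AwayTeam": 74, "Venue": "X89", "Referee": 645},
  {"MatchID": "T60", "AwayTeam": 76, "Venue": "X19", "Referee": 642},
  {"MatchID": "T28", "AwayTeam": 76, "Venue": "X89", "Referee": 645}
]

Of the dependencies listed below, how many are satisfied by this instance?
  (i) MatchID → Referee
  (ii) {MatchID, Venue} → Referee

0

(i) MatchID → Referee: MatchID=T60: 4 rows → Referee takes values {642, 645} — violation; MatchID=T28: 3 rows → Referee takes values {642, 645} — violation — fails.
(ii) {MatchID, Venue} → Referee: (MatchID=T60, Venue=X19): 3 rows → Referee takes values {642, 645} — violation; (MatchID=T28, Venue=X89): 3 rows → Referee takes values {642, 645} — violation — fails.
None of the 2 dependencies hold.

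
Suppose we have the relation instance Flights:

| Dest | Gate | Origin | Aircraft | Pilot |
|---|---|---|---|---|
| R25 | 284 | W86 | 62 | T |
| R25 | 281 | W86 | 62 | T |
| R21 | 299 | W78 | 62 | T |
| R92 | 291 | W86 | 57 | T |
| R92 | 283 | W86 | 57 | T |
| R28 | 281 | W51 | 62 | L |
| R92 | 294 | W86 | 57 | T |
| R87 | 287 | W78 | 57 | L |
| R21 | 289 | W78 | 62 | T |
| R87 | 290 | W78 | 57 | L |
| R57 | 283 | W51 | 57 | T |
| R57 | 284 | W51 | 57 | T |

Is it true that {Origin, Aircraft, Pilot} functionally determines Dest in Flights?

Yes

(Origin=W86, Aircraft=62, Pilot=T): 2 rows → Dest = R25, R25 ✓
(Origin=W78, Aircraft=62, Pilot=T): 2 rows → Dest = R21, R21 ✓
(Origin=W86, Aircraft=57, Pilot=T): 3 rows → Dest = R92, R92, R92 ✓
(Origin=W51, Aircraft=62, Pilot=L): 1 row → Dest = R28 ✓
(Origin=W78, Aircraft=57, Pilot=L): 2 rows → Dest = R87, R87 ✓
(Origin=W51, Aircraft=57, Pilot=T): 2 rows → Dest = R57, R57 ✓
Every {Origin, Aircraft, Pilot} value is associated with a single Dest value, so {Origin, Aircraft, Pilot} → Dest holds.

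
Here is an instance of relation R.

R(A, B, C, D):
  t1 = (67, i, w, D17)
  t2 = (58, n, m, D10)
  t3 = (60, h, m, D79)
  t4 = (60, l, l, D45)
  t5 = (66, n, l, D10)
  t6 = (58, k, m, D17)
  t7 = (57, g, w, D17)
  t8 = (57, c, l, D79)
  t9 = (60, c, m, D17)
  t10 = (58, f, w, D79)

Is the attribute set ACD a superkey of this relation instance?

All 10 rows have distinct ACD values, so ACD → (all attributes) holds and ACD is a superkey.

Yes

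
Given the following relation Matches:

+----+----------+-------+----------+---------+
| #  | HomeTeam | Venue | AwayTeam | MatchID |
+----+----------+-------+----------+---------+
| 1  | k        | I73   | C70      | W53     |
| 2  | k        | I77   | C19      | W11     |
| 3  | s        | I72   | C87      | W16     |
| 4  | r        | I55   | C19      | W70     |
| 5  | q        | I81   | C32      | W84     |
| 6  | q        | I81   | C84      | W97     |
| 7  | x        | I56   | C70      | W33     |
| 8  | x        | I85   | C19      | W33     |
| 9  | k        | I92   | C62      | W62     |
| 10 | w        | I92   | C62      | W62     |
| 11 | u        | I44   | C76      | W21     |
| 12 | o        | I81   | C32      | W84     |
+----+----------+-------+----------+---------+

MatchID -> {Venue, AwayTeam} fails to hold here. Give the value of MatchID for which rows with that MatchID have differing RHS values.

W33

MatchID=W53: row 1 → {Venue,AwayTeam} = (I73, C70) ✓
MatchID=W11: row 2 → {Venue,AwayTeam} = (I77, C19) ✓
MatchID=W16: row 3 → {Venue,AwayTeam} = (I72, C87) ✓
MatchID=W70: row 4 → {Venue,AwayTeam} = (I55, C19) ✓
MatchID=W84: rows 5, 12 → {Venue,AwayTeam} = (I81, C32), (I81, C32) ✓
MatchID=W97: row 6 → {Venue,AwayTeam} = (I81, C84) ✓
MatchID=W33: rows 7, 8 → {Venue,AwayTeam} takes values {(I56, C70), (I85, C19)} — violation
MatchID=W62: rows 9, 10 → {Venue,AwayTeam} = (I92, C62), (I92, C62) ✓
MatchID=W21: row 11 → {Venue,AwayTeam} = (I44, C76) ✓
The only MatchID value with inconsistent RHS is MatchID=W33.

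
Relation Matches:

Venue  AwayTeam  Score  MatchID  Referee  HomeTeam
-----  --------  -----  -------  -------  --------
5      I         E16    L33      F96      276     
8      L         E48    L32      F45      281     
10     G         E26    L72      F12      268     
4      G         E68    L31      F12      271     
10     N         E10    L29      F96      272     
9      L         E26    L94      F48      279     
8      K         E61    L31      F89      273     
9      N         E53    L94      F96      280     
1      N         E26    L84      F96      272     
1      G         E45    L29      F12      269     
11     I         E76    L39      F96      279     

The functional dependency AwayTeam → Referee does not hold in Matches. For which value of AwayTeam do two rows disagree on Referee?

L

AwayTeam=I: 2 rows → Referee = F96, F96 ✓
AwayTeam=L: 2 rows → Referee takes values {F45, F48} — violation
AwayTeam=G: 3 rows → Referee = F12, F12, F12 ✓
AwayTeam=N: 3 rows → Referee = F96, F96, F96 ✓
AwayTeam=K: 1 row → Referee = F89 ✓
The only AwayTeam value with inconsistent Referee is AwayTeam=L.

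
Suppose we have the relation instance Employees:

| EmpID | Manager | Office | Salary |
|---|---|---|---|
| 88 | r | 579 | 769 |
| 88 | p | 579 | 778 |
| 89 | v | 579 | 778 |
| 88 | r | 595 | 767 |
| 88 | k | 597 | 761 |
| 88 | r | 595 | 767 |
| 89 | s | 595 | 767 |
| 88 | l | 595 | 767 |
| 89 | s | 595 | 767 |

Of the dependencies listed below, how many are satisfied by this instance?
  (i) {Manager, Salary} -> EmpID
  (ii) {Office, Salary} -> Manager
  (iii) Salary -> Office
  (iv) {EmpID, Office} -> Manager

(i) {Manager, Salary} -> EmpID: every LHS value maps to a single RHS value — holds.
(ii) {Office, Salary} -> Manager: (Office=579, Salary=778): 2 rows → Manager takes values {p, v} — violation; (Office=595, Salary=767): 5 rows → Manager takes values {r, s, l} — violation — fails.
(iii) Salary -> Office: every LHS value maps to a single RHS value — holds.
(iv) {EmpID, Office} -> Manager: (EmpID=88, Office=579): 2 rows → Manager takes values {r, p} — violation; (EmpID=88, Office=595): 3 rows → Manager takes values {r, l} — violation — fails.
2 of the 4 dependencies hold.

2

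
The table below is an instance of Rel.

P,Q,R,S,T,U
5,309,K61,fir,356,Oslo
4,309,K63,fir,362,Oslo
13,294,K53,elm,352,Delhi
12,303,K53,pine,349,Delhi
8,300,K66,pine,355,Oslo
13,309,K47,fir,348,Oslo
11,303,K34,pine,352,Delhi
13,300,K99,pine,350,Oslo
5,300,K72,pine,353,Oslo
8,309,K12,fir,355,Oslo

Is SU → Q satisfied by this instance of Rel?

Yes

(S=fir, U=Oslo): 4 rows → Q = 309, 309, 309, 309 ✓
(S=elm, U=Delhi): 1 row → Q = 294 ✓
(S=pine, U=Delhi): 2 rows → Q = 303, 303 ✓
(S=pine, U=Oslo): 3 rows → Q = 300, 300, 300 ✓
Every SU value is associated with a single Q value, so SU → Q holds.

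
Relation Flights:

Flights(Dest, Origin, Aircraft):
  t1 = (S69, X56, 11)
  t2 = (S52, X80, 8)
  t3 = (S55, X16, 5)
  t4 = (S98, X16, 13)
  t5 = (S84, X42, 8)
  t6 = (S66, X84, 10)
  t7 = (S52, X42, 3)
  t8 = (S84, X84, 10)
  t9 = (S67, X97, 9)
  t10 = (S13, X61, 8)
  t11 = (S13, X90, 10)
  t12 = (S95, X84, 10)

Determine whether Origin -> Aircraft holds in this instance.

No

Origin=X56: row 1 → Aircraft = 11 ✓
Origin=X80: row 2 → Aircraft = 8 ✓
Origin=X16: rows 3, 4 → Aircraft takes values {5, 13} — violation
Origin=X42: rows 5, 7 → Aircraft takes values {8, 3} — violation
Origin=X84: rows 6, 8, 12 → Aircraft = 10, 10, 10 ✓
Origin=X97: row 9 → Aircraft = 9 ✓
Origin=X61: row 10 → Aircraft = 8 ✓
Origin=X90: row 11 → Aircraft = 10 ✓
Two rows agree on Origin but differ on Aircraft, so Origin -> Aircraft does not hold.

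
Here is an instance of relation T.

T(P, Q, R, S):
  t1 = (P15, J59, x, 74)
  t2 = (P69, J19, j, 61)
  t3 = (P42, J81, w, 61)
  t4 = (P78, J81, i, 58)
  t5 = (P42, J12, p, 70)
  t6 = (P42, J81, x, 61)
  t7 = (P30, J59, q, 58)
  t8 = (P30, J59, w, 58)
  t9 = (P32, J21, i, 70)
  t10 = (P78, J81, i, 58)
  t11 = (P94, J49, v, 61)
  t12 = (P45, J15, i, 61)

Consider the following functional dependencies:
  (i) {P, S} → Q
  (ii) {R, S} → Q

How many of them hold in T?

(i) {P, S} → Q: every LHS value maps to a single RHS value — holds.
(ii) {R, S} → Q: every LHS value maps to a single RHS value — holds.
2 of the 2 dependencies hold.

2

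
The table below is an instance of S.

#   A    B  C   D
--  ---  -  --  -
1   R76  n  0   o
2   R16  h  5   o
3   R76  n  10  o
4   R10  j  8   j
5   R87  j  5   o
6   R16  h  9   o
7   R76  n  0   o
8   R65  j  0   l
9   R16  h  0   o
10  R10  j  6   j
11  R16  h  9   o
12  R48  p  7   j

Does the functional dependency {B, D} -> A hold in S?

(B=n, D=o): rows 1, 3, 7 → A = R76, R76, R76 ✓
(B=h, D=o): rows 2, 6, 9, 11 → A = R16, R16, R16, R16 ✓
(B=j, D=j): rows 4, 10 → A = R10, R10 ✓
(B=j, D=o): row 5 → A = R87 ✓
(B=j, D=l): row 8 → A = R65 ✓
(B=p, D=j): row 12 → A = R48 ✓
Every {B, D} value is associated with a single A value, so {B, D} -> A holds.

Yes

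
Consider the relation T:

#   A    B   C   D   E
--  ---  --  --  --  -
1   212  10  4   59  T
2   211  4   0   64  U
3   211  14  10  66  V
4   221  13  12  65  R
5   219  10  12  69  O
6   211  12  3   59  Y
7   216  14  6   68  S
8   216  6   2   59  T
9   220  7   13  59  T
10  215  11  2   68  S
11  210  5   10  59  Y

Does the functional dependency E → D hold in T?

Yes

E=T: rows 1, 8, 9 → D = 59, 59, 59 ✓
E=U: row 2 → D = 64 ✓
E=V: row 3 → D = 66 ✓
E=R: row 4 → D = 65 ✓
E=O: row 5 → D = 69 ✓
E=Y: rows 6, 11 → D = 59, 59 ✓
E=S: rows 7, 10 → D = 68, 68 ✓
Every E value is associated with a single D value, so E → D holds.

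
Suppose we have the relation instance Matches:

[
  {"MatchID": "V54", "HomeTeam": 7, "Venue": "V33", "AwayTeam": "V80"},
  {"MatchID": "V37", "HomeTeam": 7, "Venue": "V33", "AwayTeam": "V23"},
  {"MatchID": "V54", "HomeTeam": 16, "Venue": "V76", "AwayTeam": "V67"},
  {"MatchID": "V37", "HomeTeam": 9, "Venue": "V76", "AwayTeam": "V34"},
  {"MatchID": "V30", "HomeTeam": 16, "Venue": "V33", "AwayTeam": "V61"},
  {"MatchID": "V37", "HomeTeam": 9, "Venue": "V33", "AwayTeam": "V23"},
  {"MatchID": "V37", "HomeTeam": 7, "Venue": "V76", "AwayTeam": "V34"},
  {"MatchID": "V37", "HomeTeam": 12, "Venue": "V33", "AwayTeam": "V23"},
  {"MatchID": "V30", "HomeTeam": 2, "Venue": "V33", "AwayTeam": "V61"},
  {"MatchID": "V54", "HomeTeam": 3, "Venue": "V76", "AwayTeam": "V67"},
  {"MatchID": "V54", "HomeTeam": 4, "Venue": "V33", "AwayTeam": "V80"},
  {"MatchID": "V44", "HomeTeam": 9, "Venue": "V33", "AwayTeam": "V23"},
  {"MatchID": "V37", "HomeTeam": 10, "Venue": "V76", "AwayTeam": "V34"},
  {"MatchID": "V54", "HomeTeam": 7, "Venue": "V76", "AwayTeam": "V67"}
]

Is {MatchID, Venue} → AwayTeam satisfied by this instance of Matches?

Yes

(MatchID=V54, Venue=V33): 2 rows → AwayTeam = V80, V80 ✓
(MatchID=V37, Venue=V33): 3 rows → AwayTeam = V23, V23, V23 ✓
(MatchID=V54, Venue=V76): 3 rows → AwayTeam = V67, V67, V67 ✓
(MatchID=V37, Venue=V76): 3 rows → AwayTeam = V34, V34, V34 ✓
(MatchID=V30, Venue=V33): 2 rows → AwayTeam = V61, V61 ✓
(MatchID=V44, Venue=V33): 1 row → AwayTeam = V23 ✓
Every {MatchID, Venue} value is associated with a single AwayTeam value, so {MatchID, Venue} → AwayTeam holds.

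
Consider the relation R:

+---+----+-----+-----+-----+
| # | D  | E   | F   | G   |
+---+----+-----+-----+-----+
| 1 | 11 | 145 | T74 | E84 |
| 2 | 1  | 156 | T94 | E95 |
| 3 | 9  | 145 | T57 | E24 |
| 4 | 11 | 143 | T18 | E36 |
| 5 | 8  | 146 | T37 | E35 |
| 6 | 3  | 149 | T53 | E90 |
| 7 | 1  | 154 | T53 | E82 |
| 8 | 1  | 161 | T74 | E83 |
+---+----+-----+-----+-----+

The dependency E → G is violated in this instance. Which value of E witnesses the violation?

145

E=145: rows 1, 3 → G takes values {E84, E24} — violation
E=156: row 2 → G = E95 ✓
E=143: row 4 → G = E36 ✓
E=146: row 5 → G = E35 ✓
E=149: row 6 → G = E90 ✓
E=154: row 7 → G = E82 ✓
E=161: row 8 → G = E83 ✓
The only E value with inconsistent G is E=145.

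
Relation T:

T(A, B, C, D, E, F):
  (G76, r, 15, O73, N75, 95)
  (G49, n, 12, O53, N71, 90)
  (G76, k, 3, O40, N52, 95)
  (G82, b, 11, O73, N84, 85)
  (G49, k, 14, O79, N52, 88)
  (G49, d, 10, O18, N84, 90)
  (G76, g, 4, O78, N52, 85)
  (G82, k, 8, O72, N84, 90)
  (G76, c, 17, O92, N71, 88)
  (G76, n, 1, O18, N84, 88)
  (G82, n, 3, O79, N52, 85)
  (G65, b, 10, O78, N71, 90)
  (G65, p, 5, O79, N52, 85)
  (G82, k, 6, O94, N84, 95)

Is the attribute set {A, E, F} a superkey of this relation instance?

Yes

All 14 rows have distinct {A, E, F} values, so {A, E, F} → (all attributes) holds and {A, E, F} is a superkey.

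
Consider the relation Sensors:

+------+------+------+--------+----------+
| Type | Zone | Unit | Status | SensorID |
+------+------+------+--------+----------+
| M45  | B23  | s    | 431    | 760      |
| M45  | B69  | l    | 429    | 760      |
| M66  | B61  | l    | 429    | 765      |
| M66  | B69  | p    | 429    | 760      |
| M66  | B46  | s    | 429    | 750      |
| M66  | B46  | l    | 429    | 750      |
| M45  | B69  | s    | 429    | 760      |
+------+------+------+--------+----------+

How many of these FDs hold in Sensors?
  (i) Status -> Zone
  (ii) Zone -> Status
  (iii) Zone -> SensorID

2

(i) Status -> Zone: Status=429: 6 rows → Zone takes values {B69, B61, B46} — violation — fails.
(ii) Zone -> Status: every LHS value maps to a single RHS value — holds.
(iii) Zone -> SensorID: every LHS value maps to a single RHS value — holds.
2 of the 3 dependencies hold.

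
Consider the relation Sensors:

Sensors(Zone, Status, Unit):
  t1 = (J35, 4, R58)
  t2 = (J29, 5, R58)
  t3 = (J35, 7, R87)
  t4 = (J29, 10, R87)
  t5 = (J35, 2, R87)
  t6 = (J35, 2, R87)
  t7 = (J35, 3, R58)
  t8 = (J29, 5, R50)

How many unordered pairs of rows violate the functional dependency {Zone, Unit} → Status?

3

(Zone=J35, Unit=R58): violating pairs (1,7) — 1 pair.
(Zone=J35, Unit=R87): violating pairs (3,5), (3,6) — 2 pairs.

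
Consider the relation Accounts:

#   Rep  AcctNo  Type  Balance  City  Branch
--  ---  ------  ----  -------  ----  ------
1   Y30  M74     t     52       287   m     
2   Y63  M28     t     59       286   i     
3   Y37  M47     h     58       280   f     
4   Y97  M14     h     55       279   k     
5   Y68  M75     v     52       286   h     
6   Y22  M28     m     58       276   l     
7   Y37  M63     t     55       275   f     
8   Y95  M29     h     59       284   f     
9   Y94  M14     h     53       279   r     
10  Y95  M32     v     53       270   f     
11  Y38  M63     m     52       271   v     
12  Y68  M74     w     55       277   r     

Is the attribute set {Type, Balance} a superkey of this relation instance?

Yes

All 12 rows have distinct {Type, Balance} values, so {Type, Balance} → (all attributes) holds and {Type, Balance} is a superkey.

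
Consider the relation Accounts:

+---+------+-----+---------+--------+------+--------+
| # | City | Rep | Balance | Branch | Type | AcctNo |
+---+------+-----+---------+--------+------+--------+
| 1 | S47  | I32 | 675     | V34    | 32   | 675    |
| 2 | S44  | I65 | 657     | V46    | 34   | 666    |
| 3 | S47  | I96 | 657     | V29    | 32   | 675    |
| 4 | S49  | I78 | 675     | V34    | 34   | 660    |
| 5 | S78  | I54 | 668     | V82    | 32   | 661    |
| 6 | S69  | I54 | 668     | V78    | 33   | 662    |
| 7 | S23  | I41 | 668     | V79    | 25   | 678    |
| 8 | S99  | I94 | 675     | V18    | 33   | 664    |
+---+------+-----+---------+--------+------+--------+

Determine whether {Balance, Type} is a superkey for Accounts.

Yes

All 8 rows have distinct {Balance, Type} values, so {Balance, Type} → (all attributes) holds and {Balance, Type} is a superkey.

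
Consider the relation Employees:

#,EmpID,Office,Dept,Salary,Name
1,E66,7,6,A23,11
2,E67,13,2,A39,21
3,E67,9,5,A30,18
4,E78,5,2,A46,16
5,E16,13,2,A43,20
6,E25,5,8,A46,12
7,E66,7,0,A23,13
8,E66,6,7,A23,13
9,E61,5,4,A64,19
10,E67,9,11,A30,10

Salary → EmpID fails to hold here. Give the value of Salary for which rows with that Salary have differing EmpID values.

Salary=A23: rows 1, 7, 8 → EmpID = E66, E66, E66 ✓
Salary=A39: row 2 → EmpID = E67 ✓
Salary=A30: rows 3, 10 → EmpID = E67, E67 ✓
Salary=A46: rows 4, 6 → EmpID takes values {E78, E25} — violation
Salary=A43: row 5 → EmpID = E16 ✓
Salary=A64: row 9 → EmpID = E61 ✓
The only Salary value with inconsistent EmpID is Salary=A46.

A46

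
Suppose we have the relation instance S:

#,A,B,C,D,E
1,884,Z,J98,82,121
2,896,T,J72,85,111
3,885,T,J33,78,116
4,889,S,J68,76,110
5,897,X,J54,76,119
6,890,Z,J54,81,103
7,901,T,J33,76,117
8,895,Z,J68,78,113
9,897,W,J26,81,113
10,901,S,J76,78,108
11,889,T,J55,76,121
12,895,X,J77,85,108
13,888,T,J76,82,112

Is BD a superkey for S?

No

Rows 7 and 11 have the same BD value (B=T, D=76) but are distinct tuples, so BD does not determine every attribute — not a superkey.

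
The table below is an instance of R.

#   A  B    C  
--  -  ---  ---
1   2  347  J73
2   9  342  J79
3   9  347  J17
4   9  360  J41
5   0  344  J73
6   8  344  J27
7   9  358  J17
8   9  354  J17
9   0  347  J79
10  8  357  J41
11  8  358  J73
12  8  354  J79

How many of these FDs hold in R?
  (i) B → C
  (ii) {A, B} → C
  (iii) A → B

1

(i) B → C: B=347: rows 1, 3, 9 → C takes values {J73, J17, J79} — violation; B=344: rows 5, 6 → C takes values {J73, J27} — violation; B=358: rows 7, 11 → C takes values {J17, J73} — violation; B=354: rows 8, 12 → C takes values {J17, J79} — violation — fails.
(ii) {A, B} → C: every LHS value maps to a single RHS value — holds.
(iii) A → B: A=9: rows 2, 3, 4, 7, 8 → B takes values {342, 347, 360, 358, 354} — violation; A=0: rows 5, 9 → B takes values {344, 347} — violation; A=8: rows 6, 10, 11, 12 → B takes values {344, 357, 358, 354} — violation — fails.
1 of the 3 dependencies holds.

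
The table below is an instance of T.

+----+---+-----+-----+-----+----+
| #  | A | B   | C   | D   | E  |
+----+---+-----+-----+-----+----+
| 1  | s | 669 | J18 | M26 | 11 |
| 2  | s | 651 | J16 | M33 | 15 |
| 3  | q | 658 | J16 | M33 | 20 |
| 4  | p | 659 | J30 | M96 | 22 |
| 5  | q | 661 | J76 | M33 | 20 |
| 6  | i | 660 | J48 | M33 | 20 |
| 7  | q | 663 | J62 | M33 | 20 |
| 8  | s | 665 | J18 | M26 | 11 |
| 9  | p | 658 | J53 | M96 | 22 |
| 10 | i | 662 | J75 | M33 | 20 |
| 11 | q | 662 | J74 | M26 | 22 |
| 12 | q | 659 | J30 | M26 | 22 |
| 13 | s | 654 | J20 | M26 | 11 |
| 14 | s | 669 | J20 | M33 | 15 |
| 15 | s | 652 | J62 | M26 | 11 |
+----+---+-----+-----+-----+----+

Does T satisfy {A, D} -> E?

Yes

(A=s, D=M26): rows 1, 8, 13, 15 → E = 11, 11, 11, 11 ✓
(A=s, D=M33): rows 2, 14 → E = 15, 15 ✓
(A=q, D=M33): rows 3, 5, 7 → E = 20, 20, 20 ✓
(A=p, D=M96): rows 4, 9 → E = 22, 22 ✓
(A=i, D=M33): rows 6, 10 → E = 20, 20 ✓
(A=q, D=M26): rows 11, 12 → E = 22, 22 ✓
Every {A, D} value is associated with a single E value, so {A, D} -> E holds.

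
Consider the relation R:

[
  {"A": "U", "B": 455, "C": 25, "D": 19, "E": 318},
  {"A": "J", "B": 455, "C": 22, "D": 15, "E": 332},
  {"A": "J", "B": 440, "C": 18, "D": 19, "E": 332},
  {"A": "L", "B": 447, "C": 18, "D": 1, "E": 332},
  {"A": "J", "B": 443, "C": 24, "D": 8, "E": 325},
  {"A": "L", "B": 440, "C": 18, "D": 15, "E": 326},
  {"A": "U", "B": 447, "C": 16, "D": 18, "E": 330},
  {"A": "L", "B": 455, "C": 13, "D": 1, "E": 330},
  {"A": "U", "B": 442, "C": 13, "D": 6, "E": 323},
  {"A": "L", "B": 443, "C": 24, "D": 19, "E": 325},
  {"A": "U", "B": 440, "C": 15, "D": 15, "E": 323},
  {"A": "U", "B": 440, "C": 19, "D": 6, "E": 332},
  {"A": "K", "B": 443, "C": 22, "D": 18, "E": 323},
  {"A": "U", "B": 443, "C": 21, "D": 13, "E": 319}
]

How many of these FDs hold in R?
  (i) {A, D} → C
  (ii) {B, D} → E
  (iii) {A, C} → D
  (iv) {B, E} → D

0

(i) {A, D} → C: (A=L, D=1): 2 rows → C takes values {18, 13} — violation; (A=U, D=6): 2 rows → C takes values {13, 19} — violation — fails.
(ii) {B, D} → E: (B=440, D=15): 2 rows → E takes values {326, 323} — violation — fails.
(iii) {A, C} → D: (A=L, C=18): 2 rows → D takes values {1, 15} — violation — fails.
(iv) {B, E} → D: (B=440, E=332): 2 rows → D takes values {19, 6} — violation; (B=443, E=325): 2 rows → D takes values {8, 19} — violation — fails.
None of the 4 dependencies hold.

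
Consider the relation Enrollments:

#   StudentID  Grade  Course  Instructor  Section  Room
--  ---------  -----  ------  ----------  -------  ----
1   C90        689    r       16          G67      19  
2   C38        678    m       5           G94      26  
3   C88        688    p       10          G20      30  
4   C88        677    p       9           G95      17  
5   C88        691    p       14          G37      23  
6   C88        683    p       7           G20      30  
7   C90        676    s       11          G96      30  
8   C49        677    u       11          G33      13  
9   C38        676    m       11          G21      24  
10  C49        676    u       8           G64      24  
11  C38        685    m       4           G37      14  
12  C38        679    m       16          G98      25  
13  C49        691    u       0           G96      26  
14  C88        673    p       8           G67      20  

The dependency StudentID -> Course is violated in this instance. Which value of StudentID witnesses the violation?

StudentID=C90: rows 1, 7 → Course takes values {r, s} — violation
StudentID=C38: rows 2, 9, 11, 12 → Course = m, m, m, m ✓
StudentID=C88: rows 3, 4, 5, 6, 14 → Course = p, p, p, p, p ✓
StudentID=C49: rows 8, 10, 13 → Course = u, u, u ✓
The only StudentID value with inconsistent Course is StudentID=C90.

C90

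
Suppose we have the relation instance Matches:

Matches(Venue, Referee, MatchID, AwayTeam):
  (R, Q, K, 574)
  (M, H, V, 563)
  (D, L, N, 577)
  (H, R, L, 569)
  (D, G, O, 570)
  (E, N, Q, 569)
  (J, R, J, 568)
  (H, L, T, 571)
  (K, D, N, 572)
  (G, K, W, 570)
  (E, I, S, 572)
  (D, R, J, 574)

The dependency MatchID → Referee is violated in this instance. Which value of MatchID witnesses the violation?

N

MatchID=K: 1 row → Referee = Q ✓
MatchID=V: 1 row → Referee = H ✓
MatchID=N: 2 rows → Referee takes values {L, D} — violation
MatchID=L: 1 row → Referee = R ✓
MatchID=O: 1 row → Referee = G ✓
MatchID=Q: 1 row → Referee = N ✓
MatchID=J: 2 rows → Referee = R, R ✓
MatchID=T: 1 row → Referee = L ✓
MatchID=W: 1 row → Referee = K ✓
MatchID=S: 1 row → Referee = I ✓
The only MatchID value with inconsistent Referee is MatchID=N.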